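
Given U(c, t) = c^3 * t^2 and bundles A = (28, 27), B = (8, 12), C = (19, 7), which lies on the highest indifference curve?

Evaluate utility at each bundle:
U(A) = 16003008.
U(B) = 73728.
U(C) = 336091.
Highest utility is A, so A ≻ C ≻ B.

Bundle A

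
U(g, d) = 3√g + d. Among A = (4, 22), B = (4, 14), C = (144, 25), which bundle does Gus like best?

Bundle C

Evaluate utility at each bundle:
U(A) = 28.000.
U(B) = 20.000.
U(C) = 61.000.
Highest utility is C, so C ≻ A ≻ B.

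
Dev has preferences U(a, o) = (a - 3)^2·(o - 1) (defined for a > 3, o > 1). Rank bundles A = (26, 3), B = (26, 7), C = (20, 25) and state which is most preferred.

Evaluate utility at each bundle:
U(A) = 1058.
U(B) = 3174.
U(C) = 6936.
Highest utility is C, so C ≻ B ≻ A.

Bundle C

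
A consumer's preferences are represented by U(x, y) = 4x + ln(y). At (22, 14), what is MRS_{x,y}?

MU_x = 4, MU_y = 1/y.
MRS = 4 ÷ (1/y).
At (22, 14): MRS = 56.
That is, one extra unit of x is worth 56 units of y at the margin.

MRS = 56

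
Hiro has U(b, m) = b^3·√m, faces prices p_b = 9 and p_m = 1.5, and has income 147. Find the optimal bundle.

b* = 14, m* = 14

MU_b = 3·b^2·√m and MU_m = 0.5·b^3·m^(-0.5).
MRS = MU_b/MU_m = (6)·m/b.
Tangency: set MRS = p_b/p_m = 9/1.5 = 6.
So (6)·m/b = 6, i.e. m = b.
Substitute into the budget 9·b + 1.5·m = 147: 10.5·b = 147, so b* = 14.
Then m* = 14.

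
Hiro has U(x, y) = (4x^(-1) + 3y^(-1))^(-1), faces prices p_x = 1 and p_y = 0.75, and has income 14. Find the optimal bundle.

For CES with ρ = -1, MRS = (4/3)·(y/x)^2.
Tangency: set MRS = p_x/p_y = 1/0.75 = 4/3.
So (y/x)^2 = 1; taking the square root, y/x = 1, i.e. y = x.
Substitute into the budget 1·x + 0.75·y = 14: 1.75·x = 14, so x* = 8 and y* = 8.

x* = 8, y* = 8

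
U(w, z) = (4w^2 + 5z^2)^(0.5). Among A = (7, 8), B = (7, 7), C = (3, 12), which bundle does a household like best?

Bundle C

Evaluate utility at each bundle:
U(A) = 22.716.
U(B) = 21.000.
U(C) = 27.495.
Highest utility is C, so C ≻ A ≻ B.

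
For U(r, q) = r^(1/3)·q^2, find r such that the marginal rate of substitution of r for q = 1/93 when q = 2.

MU_r = 1/3·r^(-2/3)·q^2 and MU_q = 2·r^(1/3)·q.
MRS = MU_r/MU_q = (1/6)·q/r.
Substitute q = 2: MRS = (1/3)/r. Setting (1/3)/r = 1/93 gives r = (1/3)/(1/93) = 31.

r = 31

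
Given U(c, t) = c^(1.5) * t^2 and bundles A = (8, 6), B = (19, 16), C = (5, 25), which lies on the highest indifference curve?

Bundle B

Evaluate utility at each bundle:
U(A) = 814.587.
U(B) = 21201.684.
U(C) = 6987.712.
Highest utility is B, so B ≻ C ≻ A.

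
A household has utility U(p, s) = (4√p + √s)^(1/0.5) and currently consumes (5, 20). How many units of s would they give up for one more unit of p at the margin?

MRS = 8

For CES with ρ = 0.5, MRS = (4/1)·√(s/p).
At (5, 20): MRS = 8.
So at (5, 20) the consumer would give up 8 units of s for one more unit of p.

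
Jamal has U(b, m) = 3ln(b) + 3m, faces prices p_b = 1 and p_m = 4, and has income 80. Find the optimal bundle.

MU_b = 3/b, MU_m = 3.
MRS = 3/b ÷ 3.
Tangency: set MRS = p_b/p_m = 1/4 = 0.25.
MRS depends only on b: 1/b = 0.25 ⇒ b* = 1/0.25 = 4.
From the budget, 4·m = 80 − 1·4 = 76, so m* = 19.

b* = 4, m* = 19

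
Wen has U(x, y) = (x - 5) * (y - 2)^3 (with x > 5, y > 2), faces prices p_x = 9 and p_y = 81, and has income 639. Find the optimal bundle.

MU_x = (y−2)^3, MU_y = 3·(x−5)·(y−2)^2.
MRS = (1/3)·(y−2)/(x−5).
Tangency: set MRS = p_x/p_y = 9/81 = 1/9.
So (1/3)·(y − 2)/(x − 5) = 1/9, i.e. (y − 2) = (1/3)·(x − 5).
Rewrite the budget in excess-of-subsistence terms: 9·(x − 5) + 81·(y − 2) = 639 − 9·5 − 81·2 = 432.
Substituting, 36·(x − 5) = 432, so x − 5 = 12 and x* = 17.
Then y − 2 = (1/3)·12 = 4, so y* = 6.

x* = 17, y* = 6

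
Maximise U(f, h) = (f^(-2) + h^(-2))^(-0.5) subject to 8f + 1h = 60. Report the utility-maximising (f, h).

For CES with ρ = -2, MRS = (h/f)^3.
Tangency: set MRS = p_f/p_h = 8/1 = 8.
So (h/f)^3 = 8; taking the cube root, h/f = 2, i.e. h = 2·f.
Substitute into the budget 8·f + 1·h = 60: 10·f = 60, so f* = 6 and h* = 2·6 = 12.

f* = 6, h* = 12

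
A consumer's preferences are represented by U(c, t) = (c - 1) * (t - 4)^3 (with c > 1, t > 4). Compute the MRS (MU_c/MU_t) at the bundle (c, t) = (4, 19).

MU_c = (t−4)^3, MU_t = 3·(c−1)·(t−4)^2.
MRS = (1/3)·(t−4)/(c−1).
At (4, 19): MRS = 5/3.
The indifference curve has slope −5/3 at this bundle.

MRS = 5/3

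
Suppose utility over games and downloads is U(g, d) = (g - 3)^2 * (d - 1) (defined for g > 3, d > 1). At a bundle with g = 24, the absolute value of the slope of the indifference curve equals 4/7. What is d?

d = 7

MU_g = 2·(g−3)·(d−1), MU_d = (g−3)^2.
MRS = (2/1)·(d−1)/(g−3).
Substitute g = 24: MRS = (d − 1)/10.5. Setting this equal to 4/7 gives d − 1 = (4/7)·10.5 = 6, so d = 7.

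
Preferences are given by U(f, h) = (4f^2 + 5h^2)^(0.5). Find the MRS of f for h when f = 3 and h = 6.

For CES with ρ = 2, MRS = (4/5)·(h/f)^(-1).
At (3, 6): MRS = 0.4.
That is, one extra unit of f is worth 0.4 units of h at the margin.

MRS = 0.4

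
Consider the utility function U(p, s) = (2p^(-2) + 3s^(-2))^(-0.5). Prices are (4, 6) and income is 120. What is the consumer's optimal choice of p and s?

p* = 12, s* = 12

For CES with ρ = -2, MRS = (2/3)·(s/p)^3.
Tangency: set MRS = p_p/p_s = 4/6 = 2/3.
So (s/p)^3 = 1; taking the cube root, s/p = 1, i.e. s = p.
Substitute into the budget 4·p + 6·s = 120: 10·p = 120, so p* = 12 and s* = 12.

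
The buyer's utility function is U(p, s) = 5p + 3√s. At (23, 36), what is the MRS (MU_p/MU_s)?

MRS = 20

MU_p = 5, MU_s = 3/(2√s).
MRS = 5 ÷ (3/(2√s)).
At (23, 36): MRS = 20.
The indifference curve has slope −20 at this bundle.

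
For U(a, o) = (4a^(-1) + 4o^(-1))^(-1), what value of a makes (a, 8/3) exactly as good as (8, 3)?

U depends on (a, o) only through S = 4a^(-1) + 4o^(-1), so equal utility means equal S. At (8, 3): S = 11/6.
With o = 8/3: 4·(8/3)^(-1) = 1.5, so 4a^(-1) = 11/6 − 1.5 = 1/3, i.e. a^(-1) = 1/12.
Hence a = 1/(1/12) = 12.
Check: U(12, 8/3) = 0.5455.

a = 12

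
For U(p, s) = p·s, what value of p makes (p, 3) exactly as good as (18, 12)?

p = 72

U(18, 12) = 216.
Set U(p, 3) = 216 and solve.
With s = 3: p = 216/3 = 72.
Check: U(72, 3) = 216.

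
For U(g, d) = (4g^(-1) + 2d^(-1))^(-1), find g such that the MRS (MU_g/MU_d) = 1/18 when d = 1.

g = 6

For CES with ρ = -1, MRS = (4/2)·(d/g)^2.
Setting (4/2)·(1/g)^2 = 1/18 gives (1/g)^2 = 1/36, so 1/g = 1/6 and g = 6.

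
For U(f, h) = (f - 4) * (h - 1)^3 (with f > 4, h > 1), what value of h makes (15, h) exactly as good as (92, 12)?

U(92, 12) = 117128.
Set U(15, h) = 117128 and solve.
With f = 15: (15 − 4) = 11, so (h − 1)^3 = 117128/11 = 10648.
Taking the cube root (with h > 1): h − 1 = 22, so h = 23.
Check: U(15, 23) = 117128.

h = 23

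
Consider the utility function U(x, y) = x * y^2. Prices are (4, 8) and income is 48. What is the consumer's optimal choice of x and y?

x* = 4, y* = 4

MU_x = y^2 and MU_y = 2·x·y.
MRS = MU_x/MU_y = (1/2)·y/x.
Tangency: set MRS = p_x/p_y = 4/8 = 0.5.
So (1/2)·y/x = 0.5, i.e. y = x.
Substitute into the budget 4·x + 8·y = 48: 12·x = 48, so x* = 4.
Then y* = 4.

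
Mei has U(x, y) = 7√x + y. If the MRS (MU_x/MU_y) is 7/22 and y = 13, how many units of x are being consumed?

x = 121

MU_x = 7/(2√x), MU_y = 1.
MRS = 7/(2√x) ÷ 1.
MRS depends only on x: 3.5/√x = 7/22 ⇒ √x = 3.5/(7/22) = 11 ⇒ x = 121.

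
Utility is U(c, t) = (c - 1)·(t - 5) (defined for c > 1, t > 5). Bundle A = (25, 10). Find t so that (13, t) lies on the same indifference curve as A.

t = 15

U(25, 10) = 120.
Set U(13, t) = 120 and solve.
With c = 13: (13 − 1) = 12, so (t − 5) = 120/12 = 10.
So t = 5 + 10 = 15.
Check: U(13, 15) = 120.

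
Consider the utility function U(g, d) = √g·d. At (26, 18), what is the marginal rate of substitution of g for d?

MU_g = 0.5·g^(-0.5)·d and MU_d = √g.
MRS = MU_g/MU_d = (0.5)·d/g.
At (26, 18): MRS = 9/26.
The indifference curve has slope −9/26 at this bundle.

MRS = 9/26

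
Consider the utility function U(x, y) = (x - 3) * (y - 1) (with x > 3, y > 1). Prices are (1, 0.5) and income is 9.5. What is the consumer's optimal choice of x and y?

x* = 6, y* = 7

MU_x = (y−1), MU_y = (x−3).
MRS = (y−1)/(x−3).
Tangency: set MRS = p_x/p_y = 1/0.5 = 2.
So (y − 1)/(x − 3) = 2, i.e. (y − 1) = 2·(x − 3).
Rewrite the budget in excess-of-subsistence terms: 1·(x − 3) + 0.5·(y − 1) = 9.5 − 1·3 − 0.5·1 = 6.
Substituting, 2·(x − 3) = 6, so x − 3 = 3 and x* = 6.
Then y − 1 = 2·3 = 6, so y* = 7.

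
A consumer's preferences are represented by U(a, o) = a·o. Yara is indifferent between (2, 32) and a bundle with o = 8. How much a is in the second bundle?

a = 8

U(2, 32) = 64.
Set U(a, 8) = 64 and solve.
With o = 8: a = 64/8 = 8.
Check: U(8, 8) = 64.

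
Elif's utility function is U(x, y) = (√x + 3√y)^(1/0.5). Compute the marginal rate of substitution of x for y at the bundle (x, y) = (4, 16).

MRS = 2/3

For CES with ρ = 0.5, MRS = (1/3)·√(y/x).
At (4, 16): MRS = 2/3.
The indifference curve has slope −2/3 at this bundle.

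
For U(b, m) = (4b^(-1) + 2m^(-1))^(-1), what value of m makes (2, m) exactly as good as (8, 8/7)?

m = 8

U depends on (b, m) only through S = 4b^(-1) + 2m^(-1), so equal utility means equal S. At (8, 8/7): S = 2.25.
With b = 2: 4·2^(-1) = 2, so 2m^(-1) = 2.25 − 2 = 0.25, i.e. m^(-1) = 0.125.
Hence m = 1/0.125 = 8.
Check: U(2, 8) = 0.4444.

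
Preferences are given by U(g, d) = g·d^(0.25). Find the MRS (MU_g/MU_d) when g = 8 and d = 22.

MRS = 11

MU_g = d^(0.25) and MU_d = 0.25·g·d^(-0.75).
MRS = MU_g/MU_d = (4)·d/g.
At (8, 22): MRS = 11.
That is, one extra unit of g is worth 11 units of d at the margin.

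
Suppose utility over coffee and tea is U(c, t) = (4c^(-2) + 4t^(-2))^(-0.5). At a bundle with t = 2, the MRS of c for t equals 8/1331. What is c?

c = 11

For CES with ρ = -2, MRS = (t/c)^3.
Setting (2/c)^3 = 8/1331 gives 2/c = 2/11 and c = 11.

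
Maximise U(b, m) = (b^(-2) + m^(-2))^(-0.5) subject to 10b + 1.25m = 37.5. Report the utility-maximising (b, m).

For CES with ρ = -2, MRS = (m/b)^3.
Tangency: set MRS = p_b/p_m = 10/1.25 = 8.
So (m/b)^3 = 8; taking the cube root, m/b = 2, i.e. m = 2·b.
Substitute into the budget 10·b + 1.25·m = 37.5: 12.5·b = 37.5, so b* = 3 and m* = 2·3 = 6.

b* = 3, m* = 6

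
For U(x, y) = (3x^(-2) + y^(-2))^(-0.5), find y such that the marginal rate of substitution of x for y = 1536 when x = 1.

For CES with ρ = -2, MRS = (3/1)·(y/x)^3.
Setting (3/1)·(y/1)^3 = 1536 gives (y/1)^3 = 512, so y/1 = 8 and y = 8.

y = 8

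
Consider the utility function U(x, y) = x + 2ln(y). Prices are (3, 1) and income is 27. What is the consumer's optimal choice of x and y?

x* = 7, y* = 6

MU_x = 1, MU_y = 2/y.
MRS = 1 ÷ (2/y).
Tangency: set MRS = p_x/p_y = 3/1 = 3.
MRS depends only on y: 0.5·y = 3 ⇒ y* = 3/0.5 = 6.
From the budget, 3·x = 27 − 1·6 = 21, so x* = 7.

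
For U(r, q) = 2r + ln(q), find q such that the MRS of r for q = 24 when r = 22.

MU_r = 2, MU_q = 1/q.
MRS = 2 ÷ (1/q).
MRS depends only on q: 2·q = 24 ⇒ q = 24/2 = 12.

q = 12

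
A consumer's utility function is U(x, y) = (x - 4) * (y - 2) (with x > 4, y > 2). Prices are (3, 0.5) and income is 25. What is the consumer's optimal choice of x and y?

x* = 6, y* = 14

MU_x = (y−2), MU_y = (x−4).
MRS = (y−2)/(x−4).
Tangency: set MRS = p_x/p_y = 3/0.5 = 6.
So (y − 2)/(x − 4) = 6, i.e. (y − 2) = 6·(x − 4).
Rewrite the budget in excess-of-subsistence terms: 3·(x − 4) + 0.5·(y − 2) = 25 − 3·4 − 0.5·2 = 12.
Substituting, 6·(x − 4) = 12, so x − 4 = 2 and x* = 6.
Then y − 2 = 6·2 = 12, so y* = 14.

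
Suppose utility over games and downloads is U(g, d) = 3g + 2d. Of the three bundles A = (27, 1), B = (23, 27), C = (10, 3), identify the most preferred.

Evaluate utility at each bundle:
U(A) = 83.
U(B) = 123.
U(C) = 36.
Highest utility is B, so B ≻ A ≻ C.

Bundle B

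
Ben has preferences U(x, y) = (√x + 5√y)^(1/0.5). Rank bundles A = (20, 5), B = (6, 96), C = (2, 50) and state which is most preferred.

Evaluate utility at each bundle:
U(A) = 245.000.
U(B) = 2646.000.
U(C) = 1352.000.
Highest utility is B, so B ≻ C ≻ A.

Bundle B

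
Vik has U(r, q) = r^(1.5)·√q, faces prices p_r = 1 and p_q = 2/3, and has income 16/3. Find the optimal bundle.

MU_r = 1.5·√r·√q and MU_q = 0.5·r^(1.5)·q^(-0.5).
MRS = MU_r/MU_q = (3)·q/r.
Tangency: set MRS = p_r/p_q = 1/(2/3) = 1.5.
So (3)·q/r = 1.5, i.e. q = 0.5·r.
Substitute into the budget 1·r + (2/3)·q = 16/3: (4/3)·r = 16/3, so r* = 4.
Then q* = 0.5·4 = 2.

r* = 4, q* = 2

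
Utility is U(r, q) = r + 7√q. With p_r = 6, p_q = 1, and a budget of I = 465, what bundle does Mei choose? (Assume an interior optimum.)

r* = 4, q* = 441

MU_r = 1, MU_q = 7/(2√q).
MRS = 1 ÷ (7/(2√q)).
Tangency: set MRS = p_r/p_q = 6/1 = 6.
MRS depends only on q: (2/7)·√q = 6 ⇒ √q = 6/(2/7) = 21 ⇒ q* = 441.
From the budget, 6·r = 465 − 1·441 = 24, so r* = 4.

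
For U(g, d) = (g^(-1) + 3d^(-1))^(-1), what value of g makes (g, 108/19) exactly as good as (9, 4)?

g = 3

U depends on (g, d) only through S = g^(-1) + 3d^(-1), so equal utility means equal S. At (9, 4): S = 31/36.
With d = 108/19: 3·(108/19)^(-1) = 19/36, so g^(-1) = 31/36 − 19/36 = 1/3.
Hence g = 1/(1/3) = 3.
Check: U(3, 108/19) = 1.1613.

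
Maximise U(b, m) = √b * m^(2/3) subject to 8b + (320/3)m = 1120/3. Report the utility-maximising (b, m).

MU_b = 0.5·b^(-0.5)·m^(2/3) and MU_m = 2/3·√b·m^(-1/3).
MRS = MU_b/MU_m = (0.75)·m/b.
Tangency: set MRS = p_b/p_m = 8/(320/3) = 3/40.
So (0.75)·m/b = 3/40, i.e. m = 0.1·b.
Substitute into the budget 8·b + (320/3)·m = 1120/3: (56/3)·b = 1120/3, so b* = 20.
Then m* = 0.1·20 = 2.

b* = 20, m* = 2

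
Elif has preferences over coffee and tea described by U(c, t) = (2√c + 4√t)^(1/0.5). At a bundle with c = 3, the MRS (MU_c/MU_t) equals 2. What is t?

For CES with ρ = 0.5, MRS = (2/4)·√(t/c).
Setting (2/4)·√(t/3) = 2 gives √(t/3) = 4, so t/3 = 16 and t = 48.

t = 48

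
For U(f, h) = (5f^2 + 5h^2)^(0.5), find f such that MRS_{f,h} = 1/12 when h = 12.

For CES with ρ = 2, MRS = (h/f)^(-1).
Setting (12/f)^(-1) = 1/12 gives 12/f = 12 and f = 1.

f = 1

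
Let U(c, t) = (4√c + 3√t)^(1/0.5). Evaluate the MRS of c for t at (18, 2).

For CES with ρ = 0.5, MRS = (4/3)·√(t/c).
At (18, 2): MRS = 4/9.
The indifference curve has slope −4/9 at this bundle.

MRS = 4/9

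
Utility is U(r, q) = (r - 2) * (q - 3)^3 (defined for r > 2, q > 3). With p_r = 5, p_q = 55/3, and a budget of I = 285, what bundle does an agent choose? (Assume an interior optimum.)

MU_r = (q−3)^3, MU_q = 3·(r−2)·(q−3)^2.
MRS = (1/3)·(q−3)/(r−2).
Tangency: set MRS = p_r/p_q = 5/(55/3) = 3/11.
So (1/3)·(q − 3)/(r − 2) = 3/11, i.e. (q − 3) = (9/11)·(r − 2).
Rewrite the budget in excess-of-subsistence terms: 5·(r − 2) + (55/3)·(q − 3) = 285 − 5·2 − (55/3)·3 = 220.
Substituting, 20·(r − 2) = 220, so r − 2 = 11 and r* = 13.
Then q − 3 = (9/11)·11 = 9, so q* = 12.

r* = 13, q* = 12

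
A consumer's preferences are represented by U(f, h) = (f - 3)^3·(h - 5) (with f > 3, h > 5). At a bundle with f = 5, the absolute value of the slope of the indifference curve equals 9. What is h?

h = 11

MU_f = 3·(f−3)^2·(h−5), MU_h = (f−3)^3.
MRS = (3/1)·(h−5)/(f−3).
Substitute f = 5: MRS = (h − 5)/(2/3). Setting this equal to 9 gives h − 5 = 9·(2/3) = 6, so h = 11.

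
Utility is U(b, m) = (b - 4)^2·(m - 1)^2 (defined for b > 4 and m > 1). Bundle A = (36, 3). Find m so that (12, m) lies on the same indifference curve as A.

m = 9

U(36, 3) = 4096.
Set U(12, m) = 4096 and solve.
With b = 12: (12 − 4)^2 = 64, so (m − 1)^2 = 4096/64 = 64.
Taking the square root (with m > 1): m − 1 = 8, so m = 9.
Check: U(12, 9) = 4096.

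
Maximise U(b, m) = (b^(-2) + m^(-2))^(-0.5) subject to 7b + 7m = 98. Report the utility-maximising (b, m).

For CES with ρ = -2, MRS = (m/b)^3.
Tangency: set MRS = p_b/p_m = 7/7 = 1.
So (m/b)^3 = 1; taking the cube root, m/b = 1, i.e. m = b.
Substitute into the budget 7·b + 7·m = 98: 14·b = 98, so b* = 7 and m* = 7.

b* = 7, m* = 7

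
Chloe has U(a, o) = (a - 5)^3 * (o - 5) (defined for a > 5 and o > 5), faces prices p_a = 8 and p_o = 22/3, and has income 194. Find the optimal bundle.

a* = 16, o* = 9

MU_a = 3·(a−5)^2·(o−5), MU_o = (a−5)^3.
MRS = (3/1)·(o−5)/(a−5).
Tangency: set MRS = p_a/p_o = 8/(22/3) = 12/11.
So (3/1)·(o − 5)/(a − 5) = 12/11, i.e. (o − 5) = (4/11)·(a − 5).
Rewrite the budget in excess-of-subsistence terms: 8·(a − 5) + (22/3)·(o − 5) = 194 − 8·5 − (22/3)·5 = 352/3.
Substituting, (32/3)·(a − 5) = 352/3, so a − 5 = 11 and a* = 16.
Then o − 5 = (4/11)·11 = 4, so o* = 9.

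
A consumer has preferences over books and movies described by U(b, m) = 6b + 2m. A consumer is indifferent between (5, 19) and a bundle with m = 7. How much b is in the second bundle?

b = 9

U(5, 19) = 68.
Set U(b, 7) = 68 and solve.
6b + 2·7 = 68 ⇒ 6b = 54 ⇒ b = 9.
Check: U(9, 7) = 68.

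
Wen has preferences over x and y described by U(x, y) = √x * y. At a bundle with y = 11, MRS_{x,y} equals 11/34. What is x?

MU_x = 0.5·x^(-0.5)·y and MU_y = √x.
MRS = MU_x/MU_y = (0.5)·y/x.
Substitute y = 11: MRS = 5.5/x. Setting 5.5/x = 11/34 gives x = 5.5/(11/34) = 17.

x = 17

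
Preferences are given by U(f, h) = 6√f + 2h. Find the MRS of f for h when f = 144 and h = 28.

MU_f = 6/(2√f), MU_h = 2.
MRS = 6/(2√f) ÷ 2.
At (144, 28): MRS = 0.125.
So at (144, 28) the consumer would give up 0.125 units of h for one more unit of f.

MRS = 0.125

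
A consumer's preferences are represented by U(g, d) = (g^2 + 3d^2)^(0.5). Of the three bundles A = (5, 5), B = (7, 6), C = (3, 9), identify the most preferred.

Evaluate utility at each bundle:
U(A) = 10.000.
U(B) = 12.530.
U(C) = 15.875.
Highest utility is C, so C ≻ B ≻ A.

Bundle C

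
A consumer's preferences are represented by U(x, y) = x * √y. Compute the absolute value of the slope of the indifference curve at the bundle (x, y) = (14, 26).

MRS = 26/7

MU_x = √y and MU_y = 0.5·x·y^(-0.5).
MRS = MU_x/MU_y = (2)·y/x.
At (14, 26): MRS = 26/7.
That is, one extra unit of x is worth 26/7 units of y at the margin.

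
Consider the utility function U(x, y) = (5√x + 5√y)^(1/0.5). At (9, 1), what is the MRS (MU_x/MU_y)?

For CES with ρ = 0.5, MRS = √(y/x).
At (9, 1): MRS = 1/3.
The indifference curve has slope −1/3 at this bundle.

MRS = 1/3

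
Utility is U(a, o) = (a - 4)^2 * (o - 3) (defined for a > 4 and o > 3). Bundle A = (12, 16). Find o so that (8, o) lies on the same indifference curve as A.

U(12, 16) = 832.
Set U(8, o) = 832 and solve.
With a = 8: (8 − 4)^2 = 16, so (o − 3) = 832/16 = 52.
So o = 3 + 52 = 55.
Check: U(8, 55) = 832.

o = 55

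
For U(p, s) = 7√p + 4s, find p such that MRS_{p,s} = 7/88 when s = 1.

MU_p = 7/(2√p), MU_s = 4.
MRS = 7/(2√p) ÷ 4.
MRS depends only on p: 0.875/√p = 7/88 ⇒ √p = 0.875/(7/88) = 11 ⇒ p = 121.

p = 121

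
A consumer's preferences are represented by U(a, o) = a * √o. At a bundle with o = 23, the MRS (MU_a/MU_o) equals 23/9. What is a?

a = 18

MU_a = √o and MU_o = 0.5·a·o^(-0.5).
MRS = MU_a/MU_o = (2)·o/a.
Substitute o = 23: MRS = 46/a. Setting 46/a = 23/9 gives a = 46/(23/9) = 18.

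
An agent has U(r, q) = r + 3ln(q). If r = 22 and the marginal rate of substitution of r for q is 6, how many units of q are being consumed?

q = 18

MU_r = 1, MU_q = 3/q.
MRS = 1 ÷ (3/q).
MRS depends only on q: (1/3)·q = 6 ⇒ q = 6/(1/3) = 18.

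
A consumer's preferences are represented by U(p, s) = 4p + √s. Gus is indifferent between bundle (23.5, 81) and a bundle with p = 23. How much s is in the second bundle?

U(23.5, 81) = 103.
Set U(23, s) = 103 and solve.
With p = 23: √s = 103 − 4·23 = 11, so √s = 11 and s = 121.
Check: U(23, 121) = 103.

s = 121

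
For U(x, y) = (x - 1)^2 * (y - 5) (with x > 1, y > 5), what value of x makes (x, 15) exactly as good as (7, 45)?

U(7, 45) = 1440.
Set U(x, 15) = 1440 and solve.
With y = 15: (15 − 5) = 10, so (x − 1)^2 = 1440/10 = 144.
Taking the square root (with x > 1): x − 1 = 12, so x = 13.
Check: U(13, 15) = 1440.

x = 13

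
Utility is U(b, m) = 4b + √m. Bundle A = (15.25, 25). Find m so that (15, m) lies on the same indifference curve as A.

U(15.25, 25) = 66.
Set U(15, m) = 66 and solve.
With b = 15: √m = 66 − 4·15 = 6, so √m = 6 and m = 36.
Check: U(15, 36) = 66.

m = 36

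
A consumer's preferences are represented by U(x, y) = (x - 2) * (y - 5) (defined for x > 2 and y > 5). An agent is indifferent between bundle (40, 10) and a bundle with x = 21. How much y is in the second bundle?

y = 15

U(40, 10) = 190.
Set U(21, y) = 190 and solve.
With x = 21: (21 − 2) = 19, so (y − 5) = 190/19 = 10.
So y = 5 + 10 = 15.
Check: U(21, 15) = 190.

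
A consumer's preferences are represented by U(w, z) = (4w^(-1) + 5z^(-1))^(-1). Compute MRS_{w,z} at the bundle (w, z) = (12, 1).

MRS = 1/180

For CES with ρ = -1, MRS = (4/5)·(z/w)^2.
At (12, 1): MRS = 1/180.
So at (12, 1) the consumer would give up 1/180 units of z for one more unit of w.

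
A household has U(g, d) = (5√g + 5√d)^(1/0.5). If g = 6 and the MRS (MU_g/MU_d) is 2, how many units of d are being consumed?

d = 24

For CES with ρ = 0.5, MRS = √(d/g).
Setting √(d/6) = 2 gives d/6 = 4 and d = 24.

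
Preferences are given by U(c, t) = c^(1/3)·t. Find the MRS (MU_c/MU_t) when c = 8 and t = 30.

MRS = 1.25

MU_c = 1/3·c^(-2/3)·t and MU_t = c^(1/3).
MRS = MU_c/MU_t = (1/3)·t/c.
At (8, 30): MRS = 1.25.
That is, one extra unit of c is worth 1.25 units of t at the margin.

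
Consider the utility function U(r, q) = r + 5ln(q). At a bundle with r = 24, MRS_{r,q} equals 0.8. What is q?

q = 4

MU_r = 1, MU_q = 5/q.
MRS = 1 ÷ (5/q).
MRS depends only on q: 0.2·q = 0.8 ⇒ q = 0.8/0.2 = 4.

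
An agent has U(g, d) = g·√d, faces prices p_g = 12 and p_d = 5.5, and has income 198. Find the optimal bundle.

g* = 11, d* = 12

MU_g = √d and MU_d = 0.5·g·d^(-0.5).
MRS = MU_g/MU_d = (2)·d/g.
Tangency: set MRS = p_g/p_d = 12/5.5 = 24/11.
So (2)·d/g = 24/11, i.e. d = (12/11)·g.
Substitute into the budget 12·g + 5.5·d = 198: 18·g = 198, so g* = 11.
Then d* = (12/11)·11 = 12.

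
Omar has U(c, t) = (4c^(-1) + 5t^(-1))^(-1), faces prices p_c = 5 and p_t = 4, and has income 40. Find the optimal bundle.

For CES with ρ = -1, MRS = (4/5)·(t/c)^2.
Tangency: set MRS = p_c/p_t = 5/4 = 1.25.
So (t/c)^2 = 25/16; taking the square root, t/c = 1.25, i.e. t = 1.25·c.
Substitute into the budget 5·c + 4·t = 40: 10·c = 40, so c* = 4 and t* = 1.25·4 = 5.

c* = 4, t* = 5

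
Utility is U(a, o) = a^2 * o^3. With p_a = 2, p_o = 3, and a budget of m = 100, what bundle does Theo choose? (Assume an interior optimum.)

MU_a = 2·a·o^3 and MU_o = 3·a^2·o^2.
MRS = MU_a/MU_o = (2/3)·o/a.
Tangency: set MRS = p_a/p_o = 2/3.
So (2/3)·o/a = 2/3, i.e. o = a.
Substitute into the budget 2·a + 3·o = 100: 5·a = 100, so a* = 20.
Then o* = 20.

a* = 20, o* = 20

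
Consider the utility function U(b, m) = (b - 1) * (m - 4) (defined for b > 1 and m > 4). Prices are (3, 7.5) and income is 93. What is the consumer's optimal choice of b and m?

b* = 11, m* = 8

MU_b = (m−4), MU_m = (b−1).
MRS = (m−4)/(b−1).
Tangency: set MRS = p_b/p_m = 3/7.5 = 0.4.
So (m − 4)/(b − 1) = 0.4, i.e. (m − 4) = 0.4·(b − 1).
Rewrite the budget in excess-of-subsistence terms: 3·(b − 1) + 7.5·(m − 4) = 93 − 3·1 − 7.5·4 = 60.
Substituting, 6·(b − 1) = 60, so b − 1 = 10 and b* = 11.
Then m − 4 = 0.4·10 = 4, so m* = 8.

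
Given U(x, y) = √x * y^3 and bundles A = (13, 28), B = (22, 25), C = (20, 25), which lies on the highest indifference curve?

Bundle A

Evaluate utility at each bundle:
U(A) = 79149.062.
U(B) = 73287.746.
U(C) = 69877.124.
Highest utility is A, so A ≻ B ≻ C.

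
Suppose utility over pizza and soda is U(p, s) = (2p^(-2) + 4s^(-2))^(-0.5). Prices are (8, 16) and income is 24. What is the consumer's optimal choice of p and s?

p* = 1, s* = 1

For CES with ρ = -2, MRS = (2/4)·(s/p)^3.
Tangency: set MRS = p_p/p_s = 8/16 = 0.5.
So (s/p)^3 = 1; taking the cube root, s/p = 1, i.e. s = p.
Substitute into the budget 8·p + 16·s = 24: 24·p = 24, so p* = 1 and s* = 1.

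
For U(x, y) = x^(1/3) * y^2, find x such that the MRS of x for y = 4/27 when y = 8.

x = 9

MU_x = 1/3·x^(-2/3)·y^2 and MU_y = 2·x^(1/3)·y.
MRS = MU_x/MU_y = (1/6)·y/x.
Substitute y = 8: MRS = (4/3)/x. Setting (4/3)/x = 4/27 gives x = (4/3)/(4/27) = 9.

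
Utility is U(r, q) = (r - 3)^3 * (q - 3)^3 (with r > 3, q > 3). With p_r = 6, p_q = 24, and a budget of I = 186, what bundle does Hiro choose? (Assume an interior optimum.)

MU_r = 3·(r−3)^2·(q−3)^3, MU_q = 3·(r−3)^3·(q−3)^2.
MRS = (q−3)/(r−3).
Tangency: set MRS = p_r/p_q = 6/24 = 0.25.
So (q − 3)/(r − 3) = 0.25, i.e. (q − 3) = 0.25·(r − 3).
Rewrite the budget in excess-of-subsistence terms: 6·(r − 3) + 24·(q − 3) = 186 − 6·3 − 24·3 = 96.
Substituting, 12·(r − 3) = 96, so r − 3 = 8 and r* = 11.
Then q − 3 = 0.25·8 = 2, so q* = 5.

r* = 11, q* = 5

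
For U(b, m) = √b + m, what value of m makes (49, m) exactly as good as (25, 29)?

m = 27

U(25, 29) = 34.
Set U(49, m) = 34 and solve.
With b = 49: √49 = 7, so m = 34 − 7 = 27.
Check: U(49, 27) = 34.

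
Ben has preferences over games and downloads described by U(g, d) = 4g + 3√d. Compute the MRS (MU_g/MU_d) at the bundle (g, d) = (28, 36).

MRS = 16

MU_g = 4, MU_d = 3/(2√d).
MRS = 4 ÷ (3/(2√d)).
At (28, 36): MRS = 16.
That is, one extra unit of g is worth 16 units of d at the margin.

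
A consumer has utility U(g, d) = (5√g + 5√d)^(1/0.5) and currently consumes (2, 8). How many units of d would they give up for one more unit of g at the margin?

For CES with ρ = 0.5, MRS = √(d/g).
At (2, 8): MRS = 2.
That is, one extra unit of g is worth 2 units of d at the margin.

MRS = 2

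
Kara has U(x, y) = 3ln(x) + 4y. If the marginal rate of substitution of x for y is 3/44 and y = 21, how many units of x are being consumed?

x = 11

MU_x = 3/x, MU_y = 4.
MRS = 3/x ÷ 4.
MRS depends only on x: 0.75/x = 3/44 ⇒ x = 0.75/(3/44) = 11.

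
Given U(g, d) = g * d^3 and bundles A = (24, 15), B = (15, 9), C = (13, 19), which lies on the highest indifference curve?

Evaluate utility at each bundle:
U(A) = 81000.
U(B) = 10935.
U(C) = 89167.
Highest utility is C, so C ≻ A ≻ B.

Bundle C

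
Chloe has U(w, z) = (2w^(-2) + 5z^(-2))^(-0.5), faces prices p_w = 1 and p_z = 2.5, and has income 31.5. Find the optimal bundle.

For CES with ρ = -2, MRS = (2/5)·(z/w)^3.
Tangency: set MRS = p_w/p_z = 1/2.5 = 0.4.
So (z/w)^3 = 1; taking the cube root, z/w = 1, i.e. z = w.
Substitute into the budget 1·w + 2.5·z = 31.5: 3.5·w = 31.5, so w* = 9 and z* = 9.

w* = 9, z* = 9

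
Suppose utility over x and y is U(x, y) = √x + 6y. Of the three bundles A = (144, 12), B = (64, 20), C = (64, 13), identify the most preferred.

Evaluate utility at each bundle:
U(A) = 84.000.
U(B) = 128.000.
U(C) = 86.000.
Highest utility is B, so B ≻ C ≻ A.

Bundle B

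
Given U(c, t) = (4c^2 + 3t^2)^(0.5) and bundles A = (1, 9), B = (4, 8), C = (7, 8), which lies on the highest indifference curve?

Bundle C

Evaluate utility at each bundle:
U(A) = 15.716.
U(B) = 16.000.
U(C) = 19.698.
Highest utility is C, so C ≻ B ≻ A.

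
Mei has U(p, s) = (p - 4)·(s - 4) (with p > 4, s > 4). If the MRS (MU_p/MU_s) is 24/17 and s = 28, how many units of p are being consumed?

p = 21

MU_p = (s−4), MU_s = (p−4).
MRS = (s−4)/(p−4).
Substitute s = 28: MRS = 24/(p − 4). Setting this equal to 24/17 gives p − 4 = 24/(24/17) = 17, so p = 21.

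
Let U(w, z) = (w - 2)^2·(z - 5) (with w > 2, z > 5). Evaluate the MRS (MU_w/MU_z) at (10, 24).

MRS = 4.75

MU_w = 2·(w−2)·(z−5), MU_z = (w−2)^2.
MRS = (2/1)·(z−5)/(w−2).
At (10, 24): MRS = 4.75.
The indifference curve has slope −4.75 at this bundle.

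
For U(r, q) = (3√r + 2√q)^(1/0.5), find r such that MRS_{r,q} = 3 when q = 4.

For CES with ρ = 0.5, MRS = (3/2)·√(q/r).
Setting (3/2)·√(4/r) = 3 gives √(4/r) = 2, so 4/r = 4 and r = 1.

r = 1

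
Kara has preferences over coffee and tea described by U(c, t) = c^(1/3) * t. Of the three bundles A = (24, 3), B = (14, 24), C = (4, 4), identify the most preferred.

Bundle B

Evaluate utility at each bundle:
U(A) = 8.653.
U(B) = 57.843.
U(C) = 6.350.
Highest utility is B, so B ≻ A ≻ C.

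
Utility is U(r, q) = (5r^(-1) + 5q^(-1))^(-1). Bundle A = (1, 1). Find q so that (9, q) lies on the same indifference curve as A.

q = 9/17

U depends on (r, q) only through S = 5r^(-1) + 5q^(-1), so equal utility means equal S. At (1, 1): S = 10.
With r = 9: 5·9^(-1) = 5/9, so 5q^(-1) = 10 − 5/9 = 85/9, i.e. q^(-1) = 17/9.
Hence q = 1/(17/9) = 9/17.
Check: U(9, 9/17) = 0.1.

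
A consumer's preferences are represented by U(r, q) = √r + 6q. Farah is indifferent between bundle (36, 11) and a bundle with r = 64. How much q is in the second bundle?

U(36, 11) = 72.
Set U(64, q) = 72 and solve.
With r = 64: √64 = 8, so 6q = 72 − 8 = 64 and q = 32/3.
Check: U(64, 32/3) = 72.

q = 32/3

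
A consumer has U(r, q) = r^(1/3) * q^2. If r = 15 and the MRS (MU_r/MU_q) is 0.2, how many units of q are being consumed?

q = 18

MU_r = 1/3·r^(-2/3)·q^2 and MU_q = 2·r^(1/3)·q.
MRS = MU_r/MU_q = (1/6)·q/r.
Substitute r = 15: MRS = q/90. Setting q/90 = 0.2 gives q = 0.2·90 = 18.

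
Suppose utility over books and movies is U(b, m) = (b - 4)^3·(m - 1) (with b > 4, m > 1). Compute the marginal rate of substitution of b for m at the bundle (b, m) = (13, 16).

MRS = 5

MU_b = 3·(b−4)^2·(m−1), MU_m = (b−4)^3.
MRS = (3/1)·(m−1)/(b−4).
At (13, 16): MRS = 5.
So at (13, 16) the consumer would give up 5 units of m for one more unit of b.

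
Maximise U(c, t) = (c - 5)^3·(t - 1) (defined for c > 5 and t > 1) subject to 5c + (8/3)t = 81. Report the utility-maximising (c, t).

MU_c = 3·(c−5)^2·(t−1), MU_t = (c−5)^3.
MRS = (3/1)·(t−1)/(c−5).
Tangency: set MRS = p_c/p_t = 5/(8/3) = 1.875.
So (3/1)·(t − 1)/(c − 5) = 1.875, i.e. (t − 1) = 0.625·(c − 5).
Rewrite the budget in excess-of-subsistence terms: 5·(c − 5) + (8/3)·(t − 1) = 81 − 5·5 − (8/3)·1 = 160/3.
Substituting, (20/3)·(c − 5) = 160/3, so c − 5 = 8 and c* = 13.
Then t − 1 = 0.625·8 = 5, so t* = 6.

c* = 13, t* = 6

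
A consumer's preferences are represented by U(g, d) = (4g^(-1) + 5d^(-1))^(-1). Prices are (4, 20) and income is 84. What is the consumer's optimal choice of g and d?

g* = 6, d* = 3

For CES with ρ = -1, MRS = (4/5)·(d/g)^2.
Tangency: set MRS = p_g/p_d = 4/20 = 0.2.
So (d/g)^2 = 0.25; taking the square root, d/g = 0.5, i.e. d = 0.5·g.
Substitute into the budget 4·g + 20·d = 84: 14·g = 84, so g* = 6 and d* = 0.5·6 = 3.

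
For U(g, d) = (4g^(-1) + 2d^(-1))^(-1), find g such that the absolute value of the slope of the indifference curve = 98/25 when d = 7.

g = 5

For CES with ρ = -1, MRS = (4/2)·(d/g)^2.
Setting (4/2)·(7/g)^2 = 98/25 gives (7/g)^2 = 49/25, so 7/g = 1.4 and g = 5.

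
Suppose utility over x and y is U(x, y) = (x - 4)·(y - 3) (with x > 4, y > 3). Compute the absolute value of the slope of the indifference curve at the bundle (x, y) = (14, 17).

MRS = 1.4

MU_x = (y−3), MU_y = (x−4).
MRS = (y−3)/(x−4).
At (14, 17): MRS = 1.4.
That is, one extra unit of x is worth 1.4 units of y at the margin.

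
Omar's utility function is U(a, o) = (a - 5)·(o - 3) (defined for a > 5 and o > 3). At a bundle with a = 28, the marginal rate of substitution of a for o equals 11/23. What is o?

o = 14

MU_a = (o−3), MU_o = (a−5).
MRS = (o−3)/(a−5).
Substitute a = 28: MRS = (o − 3)/23. Setting this equal to 11/23 gives o − 3 = (11/23)·23 = 11, so o = 14.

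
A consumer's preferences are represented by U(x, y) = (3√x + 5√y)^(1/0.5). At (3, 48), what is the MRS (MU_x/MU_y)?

For CES with ρ = 0.5, MRS = (3/5)·√(y/x).
At (3, 48): MRS = 2.4.
So at (3, 48) the consumer would give up 2.4 units of y for one more unit of x.

MRS = 2.4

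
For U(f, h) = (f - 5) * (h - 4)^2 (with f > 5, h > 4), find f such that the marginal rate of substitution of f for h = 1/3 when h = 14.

f = 20

MU_f = (h−4)^2, MU_h = 2·(f−5)·(h−4).
MRS = (1/2)·(h−4)/(f−5).
Substitute h = 14: MRS = 5/(f − 5). Setting this equal to 1/3 gives f − 5 = 5/(1/3) = 15, so f = 20.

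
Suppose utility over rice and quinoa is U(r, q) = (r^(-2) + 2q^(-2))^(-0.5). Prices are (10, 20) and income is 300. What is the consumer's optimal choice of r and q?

For CES with ρ = -2, MRS = (1/2)·(q/r)^3.
Tangency: set MRS = p_r/p_q = 10/20 = 0.5.
So (q/r)^3 = 1; taking the cube root, q/r = 1, i.e. q = r.
Substitute into the budget 10·r + 20·q = 300: 30·r = 300, so r* = 10 and q* = 10.

r* = 10, q* = 10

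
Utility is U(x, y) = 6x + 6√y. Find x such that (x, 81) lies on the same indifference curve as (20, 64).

U(20, 64) = 168.
Set U(x, 81) = 168 and solve.
With y = 81: √81 = 9, so 6x = 168 − 6·9 = 114 and x = 19.
Check: U(19, 81) = 168.

x = 19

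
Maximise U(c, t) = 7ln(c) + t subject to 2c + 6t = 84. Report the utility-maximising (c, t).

c* = 21, t* = 7

MU_c = 7/c, MU_t = 1.
MRS = 7/c ÷ 1.
Tangency: set MRS = p_c/p_t = 2/6 = 1/3.
MRS depends only on c: 7/c = 1/3 ⇒ c* = 7/(1/3) = 21.
From the budget, 6·t = 84 − 2·21 = 42, so t* = 7.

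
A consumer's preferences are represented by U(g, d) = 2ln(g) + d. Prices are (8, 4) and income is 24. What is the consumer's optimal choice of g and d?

g* = 1, d* = 4

MU_g = 2/g, MU_d = 1.
MRS = 2/g ÷ 1.
Tangency: set MRS = p_g/p_d = 8/4 = 2.
MRS depends only on g: 2/g = 2 ⇒ g* = 2/2 = 1.
From the budget, 4·d = 24 − 8·1 = 16, so d* = 4.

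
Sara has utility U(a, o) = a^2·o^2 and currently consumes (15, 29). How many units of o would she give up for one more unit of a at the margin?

MRS = 29/15

MU_a = 2·a·o^2 and MU_o = 2·a^2·o.
MRS = MU_a/MU_o = o/a.
At (15, 29): MRS = 29/15.
That is, one extra unit of a is worth 29/15 units of o at the margin.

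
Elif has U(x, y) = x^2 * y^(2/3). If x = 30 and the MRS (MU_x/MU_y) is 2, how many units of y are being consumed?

MU_x = 2·x·y^(2/3) and MU_y = 2/3·x^2·y^(-1/3).
MRS = MU_x/MU_y = (3)·y/x.
Substitute x = 30: MRS = y/10. Setting y/10 = 2 gives y = 2·10 = 20.

y = 20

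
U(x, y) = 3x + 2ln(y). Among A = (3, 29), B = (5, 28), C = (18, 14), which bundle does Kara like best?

Bundle C

Evaluate utility at each bundle:
U(A) = 15.735.
U(B) = 21.664.
U(C) = 59.278.
Highest utility is C, so C ≻ B ≻ A.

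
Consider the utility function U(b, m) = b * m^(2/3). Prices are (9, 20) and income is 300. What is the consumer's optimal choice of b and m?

MU_b = m^(2/3) and MU_m = 2/3·b·m^(-1/3).
MRS = MU_b/MU_m = (1.5)·m/b.
Tangency: set MRS = p_b/p_m = 9/20 = 0.45.
So (1.5)·m/b = 0.45, i.e. m = 0.3·b.
Substitute into the budget 9·b + 20·m = 300: 15·b = 300, so b* = 20.
Then m* = 0.3·20 = 6.

b* = 20, m* = 6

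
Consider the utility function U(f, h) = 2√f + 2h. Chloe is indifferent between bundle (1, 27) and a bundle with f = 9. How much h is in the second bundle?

U(1, 27) = 56.
Set U(9, h) = 56 and solve.
With f = 9: √9 = 3, so 2h = 56 − 2·3 = 50 and h = 25.
Check: U(9, 25) = 56.

h = 25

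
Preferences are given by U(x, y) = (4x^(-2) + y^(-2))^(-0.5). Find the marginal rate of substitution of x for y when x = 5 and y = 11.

MRS = 5324/125

For CES with ρ = -2, MRS = (4/1)·(y/x)^3.
At (5, 11): MRS = 5324/125.
The indifference curve has slope −5324/125 at this bundle.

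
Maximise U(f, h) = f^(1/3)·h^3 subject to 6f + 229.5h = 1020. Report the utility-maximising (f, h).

f* = 17, h* = 4

MU_f = 1/3·f^(-2/3)·h^3 and MU_h = 3·f^(1/3)·h^2.
MRS = MU_f/MU_h = (1/9)·h/f.
Tangency: set MRS = p_f/p_h = 6/229.5 = 4/153.
So (1/9)·h/f = 4/153, i.e. h = (4/17)·f.
Substitute into the budget 6·f + 229.5·h = 1020: 60·f = 1020, so f* = 17.
Then h* = (4/17)·17 = 4.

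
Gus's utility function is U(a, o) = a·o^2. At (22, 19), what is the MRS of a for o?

MRS = 19/44

MU_a = o^2 and MU_o = 2·a·o.
MRS = MU_a/MU_o = (1/2)·o/a.
At (22, 19): MRS = 19/44.
The indifference curve has slope −19/44 at this bundle.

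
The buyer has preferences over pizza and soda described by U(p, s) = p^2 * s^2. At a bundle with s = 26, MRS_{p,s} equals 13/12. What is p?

MU_p = 2·p·s^2 and MU_s = 2·p^2·s.
MRS = MU_p/MU_s = s/p.
Substitute s = 26: MRS = 26/p. Setting 26/p = 13/12 gives p = 26/(13/12) = 24.

p = 24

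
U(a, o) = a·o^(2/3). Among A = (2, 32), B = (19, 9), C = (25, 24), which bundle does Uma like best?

Evaluate utility at each bundle:
U(A) = 20.159.
U(B) = 82.208.
U(C) = 208.008.
Highest utility is C, so C ≻ B ≻ A.

Bundle C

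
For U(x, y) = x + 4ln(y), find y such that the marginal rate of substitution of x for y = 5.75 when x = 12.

y = 23

MU_x = 1, MU_y = 4/y.
MRS = 1 ÷ (4/y).
MRS depends only on y: 0.25·y = 5.75 ⇒ y = 5.75/0.25 = 23.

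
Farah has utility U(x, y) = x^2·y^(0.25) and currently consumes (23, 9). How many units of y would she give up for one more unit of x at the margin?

MU_x = 2·x·y^(0.25) and MU_y = 0.25·x^2·y^(-0.75).
MRS = MU_x/MU_y = (8)·y/x.
At (23, 9): MRS = 72/23.
The indifference curve has slope −72/23 at this bundle.

MRS = 72/23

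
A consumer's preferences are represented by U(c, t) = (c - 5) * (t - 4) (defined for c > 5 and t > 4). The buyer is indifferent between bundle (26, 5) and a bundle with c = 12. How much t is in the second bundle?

t = 7

U(26, 5) = 21.
Set U(12, t) = 21 and solve.
With c = 12: (12 − 5) = 7, so (t − 4) = 21/7 = 3.
So t = 4 + 3 = 7.
Check: U(12, 7) = 21.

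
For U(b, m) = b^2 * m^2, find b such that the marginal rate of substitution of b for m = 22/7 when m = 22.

MU_b = 2·b·m^2 and MU_m = 2·b^2·m.
MRS = MU_b/MU_m = m/b.
Substitute m = 22: MRS = 22/b. Setting 22/b = 22/7 gives b = 22/(22/7) = 7.

b = 7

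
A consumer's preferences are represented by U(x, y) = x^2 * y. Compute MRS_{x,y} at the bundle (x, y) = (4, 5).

MU_x = 2·x·y and MU_y = x^2.
MRS = MU_x/MU_y = (2/1)·y/x.
At (4, 5): MRS = 2.5.
The indifference curve has slope −2.5 at this bundle.

MRS = 2.5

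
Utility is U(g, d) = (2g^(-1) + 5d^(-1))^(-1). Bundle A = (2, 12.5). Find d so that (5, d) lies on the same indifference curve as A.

d = 5

U depends on (g, d) only through S = 2g^(-1) + 5d^(-1), so equal utility means equal S. At (2, 12.5): S = 1.4.
With g = 5: 2·5^(-1) = 0.4, so 5d^(-1) = 1.4 − 0.4 = 1, i.e. d^(-1) = 0.2.
Hence d = 1/0.2 = 5.
Check: U(5, 5) = 0.7143.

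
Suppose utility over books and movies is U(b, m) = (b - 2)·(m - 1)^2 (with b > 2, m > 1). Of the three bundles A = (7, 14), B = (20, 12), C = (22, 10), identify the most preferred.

Bundle B

Evaluate utility at each bundle:
U(A) = 845.
U(B) = 2178.
U(C) = 1620.
Highest utility is B, so B ≻ C ≻ A.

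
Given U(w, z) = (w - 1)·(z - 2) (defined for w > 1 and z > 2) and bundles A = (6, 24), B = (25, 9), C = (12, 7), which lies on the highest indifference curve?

Bundle B

Evaluate utility at each bundle:
U(A) = 110.
U(B) = 168.
U(C) = 55.
Highest utility is B, so B ≻ A ≻ C.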